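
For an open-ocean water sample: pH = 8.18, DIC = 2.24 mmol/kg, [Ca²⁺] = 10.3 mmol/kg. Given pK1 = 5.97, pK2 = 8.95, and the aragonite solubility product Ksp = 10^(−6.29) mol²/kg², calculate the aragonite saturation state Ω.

α₂ = 1 / (1 + [H⁺]/K2 + [H⁺]²/(K1K2)) = 1 / (1 + 10^+0.77 + 10^-1.44)
   = 1 / (1 + 5.8884 + 0.036308) = 1/6.9247 = 0.1444
[CO3²⁻] = α₂ × DIC = 0.1444 × 2.24 = 0.3235 mmol/kg
Ksp = 10^(−6.29) = 5.129×10^-7
Ω = [Ca²⁺][CO3²⁻]/Ksp = (10.3×10^-3)(3.235×10^-4) / 5.129×10^-7 = 6.50

Ω = 6.50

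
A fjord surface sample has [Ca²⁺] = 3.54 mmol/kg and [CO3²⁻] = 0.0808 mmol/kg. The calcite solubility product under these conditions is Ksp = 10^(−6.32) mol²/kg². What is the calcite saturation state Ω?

Ω = 0.598

Ksp = 10^(−6.32) = 4.786×10^-7
Ω = [Ca²⁺][CO3²⁻]/Ksp = (3.54×10^-3)(0.0808×10^-3) / 4.786×10^-7 = 0.598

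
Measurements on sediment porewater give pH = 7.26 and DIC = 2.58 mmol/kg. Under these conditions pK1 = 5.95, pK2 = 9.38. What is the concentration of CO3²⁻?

α₂ = 1 / (1 + [H⁺]/K2 + [H⁺]²/(K1K2)) = 1 / (1 + 10^+2.12 + 10^+0.81)
   = 1 / (1 + 131.83 + 6.4565) = 1/139.28 = 0.007180
[CO3²⁻] = α₂ × DIC = 0.007180 × 2.58 = 0.0185 mmol/kg = 18.5 μmol/kg

[CO3²⁻] = 18.5 μmol/kg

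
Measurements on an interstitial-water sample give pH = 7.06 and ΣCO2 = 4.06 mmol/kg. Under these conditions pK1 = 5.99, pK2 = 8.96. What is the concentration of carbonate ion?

[CO3²⁻] = 0.0466 mmol/kg

α₂ = 1 / (1 + [H⁺]/K2 + [H⁺]²/(K1K2)) = 1 / (1 + 10^+1.90 + 10^+0.83)
   = 1 / (1 + 79.433 + 6.7608) = 1/87.194 = 0.01147
[CO3²⁻] = α₂ × DIC = 0.01147 × 4.06 = 0.0466 mmol/kg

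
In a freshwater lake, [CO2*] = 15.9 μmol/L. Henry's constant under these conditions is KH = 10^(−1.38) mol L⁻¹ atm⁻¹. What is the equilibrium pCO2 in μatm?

pCO2 = 381 μatm

KH = 10^(−1.38) = 4.169×10^-2 mol L⁻¹ atm⁻¹
pCO2 = [CO2*]/KH = 15.9×10^-6 / 4.169×10^-2 = 3.81×10^-4 atm = 381 μatm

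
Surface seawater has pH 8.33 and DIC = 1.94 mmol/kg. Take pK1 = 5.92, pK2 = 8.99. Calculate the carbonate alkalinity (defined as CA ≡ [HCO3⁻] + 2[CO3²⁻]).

CA = 2.28 mmol/kg

CA = [HCO3⁻] + 2[CO3²⁻] = (α₁ + 2α₂)·DIC
At pH 8.33: [H⁺]/K1 = 10^-2.41 = 0.0038905, K2/[H⁺] = 10^-0.66 = 0.21878
α₁ = 1/(1 + 0.0038905 + 0.21878) = 1/1.2227 = 0.8179; α₂ = α₁·K2/[H⁺] = 0.1789
α₁ + 2α₂ = 1.1758
CA = 1.1758 × 1.94 = 2.28 mmol/kg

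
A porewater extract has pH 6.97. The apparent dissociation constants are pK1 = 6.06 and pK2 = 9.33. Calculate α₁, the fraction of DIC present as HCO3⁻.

α₁ = 1 / (1 + [H⁺]/K1 + K2/[H⁺]) = 1 / (1 + 10^-0.91 + 10^-2.36)
   = 1 / (1 + 0.12303 + 0.0043652) = 1/1.1274 = 0.8870

α₁ = 0.887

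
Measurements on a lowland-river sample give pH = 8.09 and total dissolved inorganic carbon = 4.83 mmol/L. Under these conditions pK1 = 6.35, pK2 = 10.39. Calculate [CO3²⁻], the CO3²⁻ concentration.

α₂ = 1 / (1 + [H⁺]/K2 + [H⁺]²/(K1K2)) = 1 / (1 + 10^+2.30 + 10^+0.56)
   = 1 / (1 + 199.53 + 3.6308) = 1/204.16 = 0.004898
[CO3²⁻] = α₂ × DIC = 0.004898 × 4.83 = 0.0237 mmol/L

[CO3²⁻] = 0.0237 mmol/L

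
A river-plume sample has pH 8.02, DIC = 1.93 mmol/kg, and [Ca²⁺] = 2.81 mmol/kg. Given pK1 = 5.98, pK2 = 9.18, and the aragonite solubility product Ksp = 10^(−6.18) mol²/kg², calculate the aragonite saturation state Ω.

α₂ = 1 / (1 + [H⁺]/K2 + [H⁺]²/(K1K2)) = 1 / (1 + 10^+1.16 + 10^-0.88)
   = 1 / (1 + 14.454 + 0.13183) = 1/15.586 = 0.06416
[CO3²⁻] = α₂ × DIC = 0.06416 × 1.93 = 0.1238 mmol/kg
Ksp = 10^(−6.18) = 6.607×10^-7
Ω = [Ca²⁺][CO3²⁻]/Ksp = (2.81×10^-3)(1.238×10^-4) / 6.607×10^-7 = 0.527

Ω = 0.527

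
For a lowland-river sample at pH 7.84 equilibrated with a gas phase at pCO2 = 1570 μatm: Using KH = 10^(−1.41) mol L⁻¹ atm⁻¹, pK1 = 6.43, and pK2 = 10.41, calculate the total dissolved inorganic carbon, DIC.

DIC = 1.64 mmol/L

[CO2*] = KH · pCO2 = 10^(−1.41) × 1570×10^-6 = 6.108×10^-5 mol/L
α₀ = 1/(1 + K1/[H⁺] + K1K2/[H⁺]²) = 1/(1 + 10^+1.41 + 10^-1.16) = 0.03735
DIC = [CO2*]/α₀ = 6.108×10^-5 / 0.03735 = 1.64 mmol/L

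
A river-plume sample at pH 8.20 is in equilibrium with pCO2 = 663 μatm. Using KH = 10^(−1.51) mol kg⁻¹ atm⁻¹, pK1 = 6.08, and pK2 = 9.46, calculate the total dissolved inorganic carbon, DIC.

DIC = 2.87 mmol/kg

[CO2*] = KH · pCO2 = 10^(−1.51) × 663×10^-6 = 2.049×10^-5 mol/kg
α₀ = 1/(1 + K1/[H⁺] + K1K2/[H⁺]²) = 1/(1 + 10^+2.12 + 10^+0.86) = 0.007139
DIC = [CO2*]/α₀ = 2.049×10^-5 / 0.007139 = 2.87 mmol/kg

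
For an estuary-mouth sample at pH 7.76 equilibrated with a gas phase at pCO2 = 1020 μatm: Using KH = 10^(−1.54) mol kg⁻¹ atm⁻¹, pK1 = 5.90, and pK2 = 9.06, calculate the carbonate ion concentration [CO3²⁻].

[CO3²⁻] = 0.107 mmol/kg

[CO2*] = KH · pCO2 = 10^(−1.54) × 1020×10^-6 = 2.942×10^-5 mol/kg
α₀ = 1/(1 + K1/[H⁺] + K1K2/[H⁺]²) = 1/(1 + 10^+1.86 + 10^+0.56) = 0.01297
DIC = [CO2*]/α₀ = 2.942×10^-5 / 0.01297 = 2.267 mmol/kg
[CO3²⁻] = α₂·DIC; α₂ = 0.04711, so [CO3²⁻] = 0.04711 × 2.267 = 0.107 mmol/kg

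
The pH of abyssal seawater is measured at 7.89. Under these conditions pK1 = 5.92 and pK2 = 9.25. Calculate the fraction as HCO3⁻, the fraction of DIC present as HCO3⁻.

α₁ = 0.948

α₁ = 1 / (1 + [H⁺]/K1 + K2/[H⁺]) = 1 / (1 + 10^-1.97 + 10^-1.36)
   = 1 / (1 + 0.010715 + 0.043652) = 1/1.0544 = 0.9484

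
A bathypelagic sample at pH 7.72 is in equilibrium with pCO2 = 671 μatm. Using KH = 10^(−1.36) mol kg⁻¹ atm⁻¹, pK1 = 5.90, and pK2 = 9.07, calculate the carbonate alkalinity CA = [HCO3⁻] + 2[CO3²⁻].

CA = 2.11 mmol/kg

[CO2*] = KH · pCO2 = 10^(−1.36) × 671×10^-6 = 2.929×10^-5 mol/kg
α₀ = 1/(1 + K1/[H⁺] + K1K2/[H⁺]²) = 1/(1 + 10^+1.82 + 10^+0.47) = 0.01428
DIC = [CO2*]/α₀ = 2.929×10^-5 / 0.01428 = 2.051 mmol/kg
CA = (α₁ + 2α₂)·DIC = (0.9436 + 2×0.04215) × 2.051 = 2.11 mmol/kg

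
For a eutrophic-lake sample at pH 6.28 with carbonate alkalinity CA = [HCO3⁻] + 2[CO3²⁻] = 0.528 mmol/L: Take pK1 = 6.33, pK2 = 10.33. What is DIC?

CA = [HCO3⁻] + 2[CO3²⁻] = (α₁ + 2α₂)·DIC
At pH 6.28: [H⁺]/K1 = 10^0.05 = 1.1220, K2/[H⁺] = 10^-4.05 = 8.9125×10^-5
α₁ = 1/(1 + 1.1220 + 8.9125×10^-5) = 1/2.1221 = 0.4712; α₂ = α₁·K2/[H⁺] = 4.200×10^-5
α₁ + 2α₂ = 0.4713
DIC = CA / (α₁ + 2α₂) = 0.528 / 0.4713 = 1.12 mmol/L

DIC = 1.12 mmol/L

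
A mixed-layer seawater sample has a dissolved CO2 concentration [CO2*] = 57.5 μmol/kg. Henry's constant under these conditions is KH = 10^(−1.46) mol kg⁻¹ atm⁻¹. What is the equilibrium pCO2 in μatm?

KH = 10^(−1.46) = 3.467×10^-2 mol kg⁻¹ atm⁻¹
pCO2 = [CO2*]/KH = 57.5×10^-6 / 3.467×10^-2 = 1.66×10^-3 atm = 1660 μatm

pCO2 = 1660 μatm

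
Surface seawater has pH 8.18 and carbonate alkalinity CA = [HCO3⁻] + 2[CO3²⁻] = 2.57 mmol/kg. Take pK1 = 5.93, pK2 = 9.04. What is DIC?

DIC = 2.30 mmol/kg

CA = [HCO3⁻] + 2[CO3²⁻] = (α₁ + 2α₂)·DIC
At pH 8.18: [H⁺]/K1 = 10^-2.25 = 0.0056234, K2/[H⁺] = 10^-0.86 = 0.13804
α₁ = 1/(1 + 0.0056234 + 0.13804) = 1/1.1437 = 0.8744; α₂ = α₁·K2/[H⁺] = 0.1207
α₁ + 2α₂ = 1.1158
DIC = CA / (α₁ + 2α₂) = 2.57 / 1.1158 = 2.30 mmol/kg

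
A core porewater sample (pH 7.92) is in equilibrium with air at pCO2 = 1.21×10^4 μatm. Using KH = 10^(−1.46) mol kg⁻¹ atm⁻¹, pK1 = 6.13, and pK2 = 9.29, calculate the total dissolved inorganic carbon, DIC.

DIC = 27.4 mmol/kg

[CO2*] = KH · pCO2 = 10^(−1.46) × 1.21×10^4×10^-6 = 4.196×10^-4 mol/kg
α₀ = 1/(1 + K1/[H⁺] + K1K2/[H⁺]²) = 1/(1 + 10^+1.79 + 10^+0.42) = 0.01532
DIC = [CO2*]/α₀ = 4.196×10^-4 / 0.01532 = 27.4 mmol/kg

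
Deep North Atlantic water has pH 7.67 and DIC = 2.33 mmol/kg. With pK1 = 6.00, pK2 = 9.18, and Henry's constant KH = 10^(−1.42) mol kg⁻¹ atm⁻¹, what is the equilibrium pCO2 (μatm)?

α₀ = 1 / (1 + K1/[H⁺] + K1K2/[H⁺]²) = 1 / (1 + 10^+1.67 + 10^+0.16)
   = 1 / (1 + 46.774 + 1.4454) = 1/49.219 = 0.02032
[CO2*] = α₀ × DIC = 0.02032 × 2.33 = 0.04734 mmol/kg
pCO2 = [CO2*]/KH = 4.734×10^-5 / 3.802×10^-2 = 1250 μatm

pCO2 = 1250 μatm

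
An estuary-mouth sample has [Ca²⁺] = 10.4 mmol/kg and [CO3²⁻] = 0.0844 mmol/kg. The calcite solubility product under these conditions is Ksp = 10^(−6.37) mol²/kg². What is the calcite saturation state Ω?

Ω = 2.06

Ksp = 10^(−6.37) = 4.266×10^-7
Ω = [Ca²⁺][CO3²⁻]/Ksp = (10.4×10^-3)(0.0844×10^-3) / 4.266×10^-7 = 2.06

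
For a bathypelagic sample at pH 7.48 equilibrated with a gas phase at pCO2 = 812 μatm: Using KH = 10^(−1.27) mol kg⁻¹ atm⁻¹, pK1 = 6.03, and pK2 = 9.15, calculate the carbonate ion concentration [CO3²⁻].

[CO3²⁻] = 0.0263 mmol/kg

[CO2*] = KH · pCO2 = 10^(−1.27) × 812×10^-6 = 4.361×10^-5 mol/kg
α₀ = 1/(1 + K1/[H⁺] + K1K2/[H⁺]²) = 1/(1 + 10^+1.45 + 10^-0.22) = 0.03357
DIC = [CO2*]/α₀ = 4.361×10^-5 / 0.03357 = 1.299 mmol/kg
[CO3²⁻] = α₂·DIC; α₂ = 0.02023, so [CO3²⁻] = 0.02023 × 1.299 = 0.0263 mmol/kg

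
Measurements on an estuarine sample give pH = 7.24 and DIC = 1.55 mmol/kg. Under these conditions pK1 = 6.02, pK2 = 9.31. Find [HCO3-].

[HCO3⁻] = 1.45 mmol/kg

α₁ = 1 / (1 + [H⁺]/K1 + K2/[H⁺]) = 1 / (1 + 10^-1.22 + 10^-2.07)
   = 1 / (1 + 0.060256 + 0.0085114) = 1/1.0688 = 0.9357
[HCO3⁻] = α₁ × DIC = 0.9357 × 1.55 = 1.45 mmol/kg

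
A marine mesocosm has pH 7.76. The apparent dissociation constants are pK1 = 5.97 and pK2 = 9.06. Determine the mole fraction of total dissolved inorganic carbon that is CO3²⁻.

α₂ = 0.0470

α₂ = 1 / (1 + [H⁺]/K2 + [H⁺]²/(K1K2)) = 1 / (1 + 10^+1.30 + 10^-0.49)
   = 1 / (1 + 19.953 + 0.32359) = 1/21.276 = 0.04700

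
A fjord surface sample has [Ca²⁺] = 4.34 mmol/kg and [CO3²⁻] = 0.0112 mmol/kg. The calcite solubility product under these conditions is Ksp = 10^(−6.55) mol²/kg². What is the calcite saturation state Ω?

Ksp = 10^(−6.55) = 2.818×10^-7
Ω = [Ca²⁺][CO3²⁻]/Ksp = (4.34×10^-3)(0.0112×10^-3) / 2.818×10^-7 = 0.172

Ω = 0.172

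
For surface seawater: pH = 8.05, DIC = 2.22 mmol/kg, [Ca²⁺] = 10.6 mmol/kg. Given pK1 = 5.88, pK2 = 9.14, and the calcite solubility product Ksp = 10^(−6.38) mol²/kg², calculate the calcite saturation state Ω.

α₂ = 1 / (1 + [H⁺]/K2 + [H⁺]²/(K1K2)) = 1 / (1 + 10^+1.09 + 10^-1.08)
   = 1 / (1 + 12.303 + 0.083176) = 1/13.386 = 0.07471
[CO3²⁻] = α₂ × DIC = 0.07471 × 2.22 = 0.1658 mmol/kg
Ksp = 10^(−6.38) = 4.169×10^-7
Ω = [Ca²⁺][CO3²⁻]/Ksp = (10.6×10^-3)(1.658×10^-4) / 4.169×10^-7 = 4.22

Ω = 4.22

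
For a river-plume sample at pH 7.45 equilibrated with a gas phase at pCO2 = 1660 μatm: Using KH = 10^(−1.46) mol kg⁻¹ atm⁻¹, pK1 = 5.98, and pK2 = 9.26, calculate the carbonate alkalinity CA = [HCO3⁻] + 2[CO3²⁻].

CA = 1.75 mmol/kg

[CO2*] = KH · pCO2 = 10^(−1.46) × 1660×10^-6 = 5.756×10^-5 mol/kg
α₀ = 1/(1 + K1/[H⁺] + K1K2/[H⁺]²) = 1/(1 + 10^+1.47 + 10^-0.34) = 0.03229
DIC = [CO2*]/α₀ = 5.756×10^-5 / 0.03229 = 1.783 mmol/kg
CA = (α₁ + 2α₂)·DIC = (0.9530 + 2×0.01476) × 1.783 = 1.75 mmol/kg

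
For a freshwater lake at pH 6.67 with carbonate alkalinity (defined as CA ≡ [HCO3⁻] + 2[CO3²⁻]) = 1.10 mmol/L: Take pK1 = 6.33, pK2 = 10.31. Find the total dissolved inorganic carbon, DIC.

CA = [HCO3⁻] + 2[CO3²⁻] = (α₁ + 2α₂)·DIC
At pH 6.67: [H⁺]/K1 = 10^-0.34 = 0.45709, K2/[H⁺] = 10^-3.64 = 0.00022909
α₁ = 1/(1 + 0.45709 + 0.00022909) = 1/1.4573 = 0.6862; α₂ = α₁·K2/[H⁺] = 0.0001572
α₁ + 2α₂ = 0.6865
DIC = CA / (α₁ + 2α₂) = 1.10 / 0.6865 = 1.60 mmol/L

DIC = 1.60 mmol/L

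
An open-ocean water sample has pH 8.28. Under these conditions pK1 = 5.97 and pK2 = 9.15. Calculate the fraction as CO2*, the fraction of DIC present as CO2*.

α₀ = 1 / (1 + K1/[H⁺] + K1K2/[H⁺]²) = 1 / (1 + 10^+2.31 + 10^+1.44)
   = 1 / (1 + 204.17 + 27.542) = 1/232.72 = 0.004297

α₀ = 0.00430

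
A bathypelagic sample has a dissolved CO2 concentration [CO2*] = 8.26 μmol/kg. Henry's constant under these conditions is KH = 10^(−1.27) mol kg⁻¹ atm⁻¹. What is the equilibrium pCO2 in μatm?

KH = 10^(−1.27) = 5.370×10^-2 mol kg⁻¹ atm⁻¹
pCO2 = [CO2*]/KH = 8.26×10^-6 / 5.370×10^-2 = 1.54×10^-4 atm = 154 μatm

pCO2 = 154 μatm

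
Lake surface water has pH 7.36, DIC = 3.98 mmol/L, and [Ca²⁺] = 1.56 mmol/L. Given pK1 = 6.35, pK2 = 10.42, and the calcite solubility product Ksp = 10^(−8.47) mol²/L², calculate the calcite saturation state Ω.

Ω = 1.45

α₂ = 1 / (1 + [H⁺]/K2 + [H⁺]²/(K1K2)) = 1 / (1 + 10^+3.06 + 10^+2.05)
   = 1 / (1 + 1148.2 + 112.20) = 1/1261.4 = 0.0007928
[CO3²⁻] = α₂ × DIC = 0.0007928 × 3.98 = 0.003155 mmol/L = 3.155 μmol/L
Ksp = 10^(−8.47) = 3.388×10^-9
Ω = [Ca²⁺][CO3²⁻]/Ksp = (1.56×10^-3)(3.155×10^-6) / 3.388×10^-9 = 1.45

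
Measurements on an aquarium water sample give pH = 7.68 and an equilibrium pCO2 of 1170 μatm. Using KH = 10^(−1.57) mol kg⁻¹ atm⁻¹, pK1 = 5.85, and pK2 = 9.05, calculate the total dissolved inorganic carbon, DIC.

DIC = 2.25 mmol/kg

[CO2*] = KH · pCO2 = 10^(−1.57) × 1170×10^-6 = 3.149×10^-5 mol/kg
α₀ = 1/(1 + K1/[H⁺] + K1K2/[H⁺]²) = 1/(1 + 10^+1.83 + 10^+0.46) = 0.01399
DIC = [CO2*]/α₀ = 3.149×10^-5 / 0.01399 = 2.25 mmol/kg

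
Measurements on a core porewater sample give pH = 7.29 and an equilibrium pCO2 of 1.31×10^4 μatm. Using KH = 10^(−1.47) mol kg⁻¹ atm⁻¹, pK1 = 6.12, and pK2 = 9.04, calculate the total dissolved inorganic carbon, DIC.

[CO2*] = KH · pCO2 = 10^(−1.47) × 1.31×10^4×10^-6 = 4.439×10^-4 mol/kg
α₀ = 1/(1 + K1/[H⁺] + K1K2/[H⁺]²) = 1/(1 + 10^+1.17 + 10^-0.58) = 0.06229
DIC = [CO2*]/α₀ = 4.439×10^-4 / 0.06229 = 7.13 mmol/kg

DIC = 7.13 mmol/kg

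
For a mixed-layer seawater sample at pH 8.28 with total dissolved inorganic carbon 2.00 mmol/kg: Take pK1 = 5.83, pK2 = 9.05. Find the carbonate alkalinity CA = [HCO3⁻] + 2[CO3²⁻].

CA = 2.28 mmol/kg

CA = [HCO3⁻] + 2[CO3²⁻] = (α₁ + 2α₂)·DIC
At pH 8.28: [H⁺]/K1 = 10^-2.45 = 0.0035481, K2/[H⁺] = 10^-0.77 = 0.16982
α₁ = 1/(1 + 0.0035481 + 0.16982) = 1/1.1734 = 0.8522; α₂ = α₁·K2/[H⁺] = 0.1447
α₁ + 2α₂ = 1.1417
CA = 1.1417 × 2.00 = 2.28 mmol/kg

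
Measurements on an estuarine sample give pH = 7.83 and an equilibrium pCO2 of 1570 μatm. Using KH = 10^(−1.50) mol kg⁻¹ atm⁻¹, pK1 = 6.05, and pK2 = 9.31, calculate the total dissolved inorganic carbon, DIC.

DIC = 3.14 mmol/kg

[CO2*] = KH · pCO2 = 10^(−1.50) × 1570×10^-6 = 4.965×10^-5 mol/kg
α₀ = 1/(1 + K1/[H⁺] + K1K2/[H⁺]²) = 1/(1 + 10^+1.78 + 10^+0.30) = 0.01581
DIC = [CO2*]/α₀ = 4.965×10^-5 / 0.01581 = 3.14 mmol/kg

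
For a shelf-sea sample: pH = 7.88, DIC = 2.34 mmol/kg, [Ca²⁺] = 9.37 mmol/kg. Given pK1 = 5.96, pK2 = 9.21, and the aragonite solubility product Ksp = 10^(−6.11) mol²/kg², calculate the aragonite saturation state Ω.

Ω = 1.25

α₂ = 1 / (1 + [H⁺]/K2 + [H⁺]²/(K1K2)) = 1 / (1 + 10^+1.33 + 10^-0.59)
   = 1 / (1 + 21.380 + 0.25704) = 1/22.637 = 0.04418
[CO3²⁻] = α₂ × DIC = 0.04418 × 2.34 = 0.1034 mmol/kg
Ksp = 10^(−6.11) = 7.762×10^-7
Ω = [Ca²⁺][CO3²⁻]/Ksp = (9.37×10^-3)(1.034×10^-4) / 7.762×10^-7 = 1.25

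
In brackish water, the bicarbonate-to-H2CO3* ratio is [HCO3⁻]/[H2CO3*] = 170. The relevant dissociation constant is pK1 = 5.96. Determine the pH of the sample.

From K1 = [H⁺][HCO3⁻]/[H2CO3*]:  pH = pK1 + log₁₀([HCO3⁻]/[H2CO3*])
log₁₀(170) = +2.230
pH = 5.96 + (+2.230) = 8.19

pH = 8.19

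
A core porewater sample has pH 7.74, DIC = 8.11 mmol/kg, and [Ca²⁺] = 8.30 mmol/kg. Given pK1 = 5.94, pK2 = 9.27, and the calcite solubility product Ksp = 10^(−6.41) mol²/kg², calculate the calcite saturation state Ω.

α₂ = 1 / (1 + [H⁺]/K2 + [H⁺]²/(K1K2)) = 1 / (1 + 10^+1.53 + 10^-0.27)
   = 1 / (1 + 33.884 + 0.53703) = 1/35.421 = 0.02823
[CO3²⁻] = α₂ × DIC = 0.02823 × 8.11 = 0.2290 mmol/kg
Ksp = 10^(−6.41) = 3.890×10^-7
Ω = [Ca²⁺][CO3²⁻]/Ksp = (8.30×10^-3)(2.290×10^-4) / 3.890×10^-7 = 4.88

Ω = 4.88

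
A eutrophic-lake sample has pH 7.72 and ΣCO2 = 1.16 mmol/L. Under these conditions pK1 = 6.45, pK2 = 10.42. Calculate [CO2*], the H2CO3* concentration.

[CO2*] = 0.0590 mmol/L

α₀ = 1 / (1 + K1/[H⁺] + K1K2/[H⁺]²) = 1 / (1 + 10^+1.27 + 10^-1.43)
   = 1 / (1 + 18.621 + 0.037154) = 1/19.658 = 0.05087
[CO2*] = α₀ × DIC = 0.05087 × 1.16 = 0.0590 mmol/L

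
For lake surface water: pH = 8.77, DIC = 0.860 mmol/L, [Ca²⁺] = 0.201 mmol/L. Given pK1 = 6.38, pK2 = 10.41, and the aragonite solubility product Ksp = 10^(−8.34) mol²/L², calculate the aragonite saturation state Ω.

α₂ = 1 / (1 + [H⁺]/K2 + [H⁺]²/(K1K2)) = 1 / (1 + 10^+1.64 + 10^-0.75)
   = 1 / (1 + 43.652 + 0.17783) = 1/44.829 = 0.02231
[CO3²⁻] = α₂ × DIC = 0.02231 × 0.860 = 0.01918 mmol/L = 19.18 μmol/L
Ksp = 10^(−8.34) = 4.571×10^-9
Ω = [Ca²⁺][CO3²⁻]/Ksp = (0.201×10^-3)(1.918×10^-5) / 4.571×10^-9 = 0.844

Ω = 0.844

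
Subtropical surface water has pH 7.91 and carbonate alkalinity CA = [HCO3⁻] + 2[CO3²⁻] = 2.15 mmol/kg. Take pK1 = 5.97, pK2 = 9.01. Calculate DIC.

CA = [HCO3⁻] + 2[CO3²⁻] = (α₁ + 2α₂)·DIC
At pH 7.91: [H⁺]/K1 = 10^-1.94 = 0.011482, K2/[H⁺] = 10^-1.10 = 0.079433
α₁ = 1/(1 + 0.011482 + 0.079433) = 1/1.0909 = 0.9167; α₂ = α₁·K2/[H⁺] = 0.07281
α₁ + 2α₂ = 1.0623
DIC = CA / (α₁ + 2α₂) = 2.15 / 1.0623 = 2.02 mmol/kg

DIC = 2.02 mmol/kg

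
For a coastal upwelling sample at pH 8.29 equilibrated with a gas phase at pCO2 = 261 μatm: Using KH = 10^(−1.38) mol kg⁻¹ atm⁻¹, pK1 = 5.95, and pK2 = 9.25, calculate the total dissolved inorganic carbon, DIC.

DIC = 2.65 mmol/kg

[CO2*] = KH · pCO2 = 10^(−1.38) × 261×10^-6 = 1.088×10^-5 mol/kg
α₀ = 1/(1 + K1/[H⁺] + K1K2/[H⁺]²) = 1/(1 + 10^+2.34 + 10^+1.38) = 0.004102
DIC = [CO2*]/α₀ = 1.088×10^-5 / 0.004102 = 2.65 mmol/kg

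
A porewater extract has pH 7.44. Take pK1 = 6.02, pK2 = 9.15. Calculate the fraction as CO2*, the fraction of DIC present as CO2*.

α₀ = 0.0360

α₀ = 1 / (1 + K1/[H⁺] + K1K2/[H⁺]²) = 1 / (1 + 10^+1.42 + 10^-0.29)
   = 1 / (1 + 26.303 + 0.51286) = 1/27.816 = 0.03595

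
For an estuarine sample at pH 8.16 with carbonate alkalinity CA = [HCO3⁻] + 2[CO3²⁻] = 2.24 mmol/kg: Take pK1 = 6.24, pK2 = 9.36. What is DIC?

CA = [HCO3⁻] + 2[CO3²⁻] = (α₁ + 2α₂)·DIC
At pH 8.16: [H⁺]/K1 = 10^-1.92 = 0.012023, K2/[H⁺] = 10^-1.20 = 0.063096
α₁ = 1/(1 + 0.012023 + 0.063096) = 1/1.0751 = 0.9301; α₂ = α₁·K2/[H⁺] = 0.05869
α₁ + 2α₂ = 1.0475
DIC = CA / (α₁ + 2α₂) = 2.24 / 1.0475 = 2.14 mmol/kg

DIC = 2.14 mmol/kg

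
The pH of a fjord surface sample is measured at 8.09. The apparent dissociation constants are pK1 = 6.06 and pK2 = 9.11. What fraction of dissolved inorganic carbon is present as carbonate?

α₂ = 0.0864

α₂ = 1 / (1 + [H⁺]/K2 + [H⁺]²/(K1K2)) = 1 / (1 + 10^+1.02 + 10^-1.01)
   = 1 / (1 + 10.471 + 0.097724) = 1/11.569 = 0.08644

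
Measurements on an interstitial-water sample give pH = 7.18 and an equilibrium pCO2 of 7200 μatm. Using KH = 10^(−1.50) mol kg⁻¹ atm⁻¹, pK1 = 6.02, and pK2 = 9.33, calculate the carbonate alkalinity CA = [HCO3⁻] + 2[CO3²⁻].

CA = 3.34 mmol/kg

[CO2*] = KH · pCO2 = 10^(−1.50) × 7200×10^-6 = 2.277×10^-4 mol/kg
α₀ = 1/(1 + K1/[H⁺] + K1K2/[H⁺]²) = 1/(1 + 10^+1.16 + 10^-0.99) = 0.06428
DIC = [CO2*]/α₀ = 2.277×10^-4 / 0.06428 = 3.542 mmol/kg
CA = (α₁ + 2α₂)·DIC = (0.9291 + 2×0.006578) × 3.542 = 3.34 mmol/kg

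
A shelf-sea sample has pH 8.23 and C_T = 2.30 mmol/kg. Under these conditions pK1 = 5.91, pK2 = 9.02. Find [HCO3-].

[HCO3⁻] = 1.97 mmol/kg

α₁ = 1 / (1 + [H⁺]/K1 + K2/[H⁺]) = 1 / (1 + 10^-2.32 + 10^-0.79)
   = 1 / (1 + 0.0047863 + 0.16218) = 1/1.1670 = 0.8569
[HCO3⁻] = α₁ × DIC = 0.8569 × 2.30 = 1.97 mmol/kg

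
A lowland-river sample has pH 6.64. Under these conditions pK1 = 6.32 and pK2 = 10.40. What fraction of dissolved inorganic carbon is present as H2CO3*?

α₀ = 0.324

α₀ = 1 / (1 + K1/[H⁺] + K1K2/[H⁺]²) = 1 / (1 + 10^+0.32 + 10^-3.44)
   = 1 / (1 + 2.0893 + 0.00036308) = 1/3.0897 = 0.3237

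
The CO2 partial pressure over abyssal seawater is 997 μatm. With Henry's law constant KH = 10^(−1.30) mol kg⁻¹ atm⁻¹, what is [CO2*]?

KH = 10^(−1.30) = 5.012×10^-2 mol kg⁻¹ atm⁻¹
[CO2*] = KH · pCO2 = 5.012×10^-2 × 997×10^-6 atm = 5.00×10^-5 mol/kg

[CO2*] = 50.0 μmol/kg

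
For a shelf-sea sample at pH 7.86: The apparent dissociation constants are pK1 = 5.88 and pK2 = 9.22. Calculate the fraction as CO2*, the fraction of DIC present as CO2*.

α₀ = 0.00993

α₀ = 1 / (1 + K1/[H⁺] + K1K2/[H⁺]²) = 1 / (1 + 10^+1.98 + 10^+0.62)
   = 1 / (1 + 95.499 + 4.1687) = 1/100.67 = 0.009934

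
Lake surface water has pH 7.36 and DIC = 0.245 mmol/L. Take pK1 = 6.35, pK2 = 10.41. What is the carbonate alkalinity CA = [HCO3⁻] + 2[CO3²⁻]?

CA = 0.223 mmol/L

CA = [HCO3⁻] + 2[CO3²⁻] = (α₁ + 2α₂)·DIC
At pH 7.36: [H⁺]/K1 = 10^-1.01 = 0.097724, K2/[H⁺] = 10^-3.05 = 0.00089125
α₁ = 1/(1 + 0.097724 + 0.00089125) = 1/1.0986 = 0.9102; α₂ = α₁·K2/[H⁺] = 0.0008112
α₁ + 2α₂ = 0.9119
CA = 0.9119 × 0.245 = 0.223 mmol/L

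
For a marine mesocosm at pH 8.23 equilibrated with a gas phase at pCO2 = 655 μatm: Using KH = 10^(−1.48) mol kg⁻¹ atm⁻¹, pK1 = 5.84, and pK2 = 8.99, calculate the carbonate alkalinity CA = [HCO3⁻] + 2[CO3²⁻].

CA = 7.17 mmol/kg

[CO2*] = KH · pCO2 = 10^(−1.48) × 655×10^-6 = 2.169×10^-5 mol/kg
α₀ = 1/(1 + K1/[H⁺] + K1K2/[H⁺]²) = 1/(1 + 10^+2.39 + 10^+1.63) = 0.003459
DIC = [CO2*]/α₀ = 2.169×10^-5 / 0.003459 = 6.271 mmol/kg
CA = (α₁ + 2α₂)·DIC = (0.8490 + 2×0.1475) × 6.271 = 7.17 mmol/kg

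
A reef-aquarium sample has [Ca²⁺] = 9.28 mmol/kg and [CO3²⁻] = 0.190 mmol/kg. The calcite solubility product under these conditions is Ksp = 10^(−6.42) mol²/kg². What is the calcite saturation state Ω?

Ω = 4.64

Ksp = 10^(−6.42) = 3.802×10^-7
Ω = [Ca²⁺][CO3²⁻]/Ksp = (9.28×10^-3)(0.190×10^-3) / 3.802×10^-7 = 4.64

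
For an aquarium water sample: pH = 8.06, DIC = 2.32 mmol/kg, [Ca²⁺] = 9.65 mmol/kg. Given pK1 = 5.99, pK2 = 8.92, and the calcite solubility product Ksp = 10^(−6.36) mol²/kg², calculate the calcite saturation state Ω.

Ω = 6.17

α₂ = 1 / (1 + [H⁺]/K2 + [H⁺]²/(K1K2)) = 1 / (1 + 10^+0.86 + 10^-1.21)
   = 1 / (1 + 7.2444 + 0.061660) = 1/8.3060 = 0.1204
[CO3²⁻] = α₂ × DIC = 0.1204 × 2.32 = 0.2793 mmol/kg
Ksp = 10^(−6.36) = 4.365×10^-7
Ω = [Ca²⁺][CO3²⁻]/Ksp = (9.65×10^-3)(2.793×10^-4) / 4.365×10^-7 = 6.17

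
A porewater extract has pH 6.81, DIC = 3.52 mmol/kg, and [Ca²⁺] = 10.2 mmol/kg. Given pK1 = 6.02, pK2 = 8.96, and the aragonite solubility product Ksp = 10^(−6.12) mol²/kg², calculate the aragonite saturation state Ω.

α₂ = 1 / (1 + [H⁺]/K2 + [H⁺]²/(K1K2)) = 1 / (1 + 10^+2.15 + 10^+1.36)
   = 1 / (1 + 141.25 + 22.909) = 1/165.16 = 0.006055
[CO3²⁻] = α₂ × DIC = 0.006055 × 3.52 = 0.02131 mmol/kg
Ksp = 10^(−6.12) = 7.586×10^-7
Ω = [Ca²⁺][CO3²⁻]/Ksp = (10.2×10^-3)(2.131×10^-5) / 7.586×10^-7 = 0.287

Ω = 0.287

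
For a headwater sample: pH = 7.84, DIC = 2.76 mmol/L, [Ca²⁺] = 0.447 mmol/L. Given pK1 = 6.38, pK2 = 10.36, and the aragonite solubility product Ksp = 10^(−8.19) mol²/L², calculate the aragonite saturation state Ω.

α₂ = 1 / (1 + [H⁺]/K2 + [H⁺]²/(K1K2)) = 1 / (1 + 10^+2.52 + 10^+1.06)
   = 1 / (1 + 331.13 + 11.482) = 1/343.61 = 0.002910
[CO3²⁻] = α₂ × DIC = 0.002910 × 2.76 = 0.008032 mmol/L = 8.032 μmol/L
Ksp = 10^(−8.19) = 6.457×10^-9
Ω = [Ca²⁺][CO3²⁻]/Ksp = (0.447×10^-3)(8.032×10^-6) / 6.457×10^-9 = 0.556

Ω = 0.556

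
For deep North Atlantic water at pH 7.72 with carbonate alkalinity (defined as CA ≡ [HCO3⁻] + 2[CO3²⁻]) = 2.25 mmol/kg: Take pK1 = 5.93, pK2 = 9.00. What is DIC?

DIC = 2.18 mmol/kg

CA = [HCO3⁻] + 2[CO3²⁻] = (α₁ + 2α₂)·DIC
At pH 7.72: [H⁺]/K1 = 10^-1.79 = 0.016218, K2/[H⁺] = 10^-1.28 = 0.052481
α₁ = 1/(1 + 0.016218 + 0.052481) = 1/1.0687 = 0.9357; α₂ = α₁·K2/[H⁺] = 0.04911
α₁ + 2α₂ = 1.0339
DIC = CA / (α₁ + 2α₂) = 2.25 / 1.0339 = 2.18 mmol/kg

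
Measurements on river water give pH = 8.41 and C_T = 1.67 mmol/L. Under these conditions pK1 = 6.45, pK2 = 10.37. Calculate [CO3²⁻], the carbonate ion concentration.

α₂ = 1 / (1 + [H⁺]/K2 + [H⁺]²/(K1K2)) = 1 / (1 + 10^+1.96 + 10^+0.00)
   = 1 / (1 + 91.201 + 1.0000) = 1/93.201 = 0.01073
[CO3²⁻] = α₂ × DIC = 0.01073 × 1.67 = 0.0179 mmol/L = 17.9 μmol/L

[CO3²⁻] = 17.9 μmol/L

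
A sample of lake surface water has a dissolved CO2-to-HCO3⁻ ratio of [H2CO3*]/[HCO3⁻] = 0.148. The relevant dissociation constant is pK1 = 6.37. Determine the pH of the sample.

pH = 7.20

From K1 = [H⁺][HCO3⁻]/[H2CO3*]:  pH = pK1 − log₁₀([H2CO3*]/[HCO3⁻])
log₁₀(0.148) = -0.830
pH = 6.37 − (-0.830) = 7.20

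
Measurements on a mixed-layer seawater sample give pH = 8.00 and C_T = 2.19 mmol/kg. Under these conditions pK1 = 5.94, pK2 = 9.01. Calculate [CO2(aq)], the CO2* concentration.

[CO2*] = 17.2 μmol/kg

α₀ = 1 / (1 + K1/[H⁺] + K1K2/[H⁺]²) = 1 / (1 + 10^+2.06 + 10^+1.05)
   = 1 / (1 + 114.82 + 11.220) = 1/127.04 = 0.007872
[CO2*] = α₀ × DIC = 0.007872 × 2.19 = 0.0172 mmol/kg = 17.2 μmol/kg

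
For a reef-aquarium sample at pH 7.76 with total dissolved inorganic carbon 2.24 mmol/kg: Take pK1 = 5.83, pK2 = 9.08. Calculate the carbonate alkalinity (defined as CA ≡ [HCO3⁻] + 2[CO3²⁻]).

CA = [HCO3⁻] + 2[CO3²⁻] = (α₁ + 2α₂)·DIC
At pH 7.76: [H⁺]/K1 = 10^-1.93 = 0.011749, K2/[H⁺] = 10^-1.32 = 0.047863
α₁ = 1/(1 + 0.011749 + 0.047863) = 1/1.0596 = 0.9437; α₂ = α₁·K2/[H⁺] = 0.04517
α₁ + 2α₂ = 1.0341
CA = 1.0341 × 2.24 = 2.32 mmol/kg

CA = 2.32 mmol/kg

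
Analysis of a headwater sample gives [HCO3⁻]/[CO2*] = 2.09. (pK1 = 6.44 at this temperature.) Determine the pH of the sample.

pH = 6.76

From K1 = [H⁺][HCO3⁻]/[CO2*]:  pH = pK1 + log₁₀([HCO3⁻]/[CO2*])
log₁₀(2.09) = +0.320
pH = 6.44 + (+0.320) = 6.76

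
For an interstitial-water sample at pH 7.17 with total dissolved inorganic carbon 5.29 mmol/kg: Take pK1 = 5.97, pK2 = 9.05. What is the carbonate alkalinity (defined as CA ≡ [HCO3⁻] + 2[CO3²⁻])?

CA = [HCO3⁻] + 2[CO3²⁻] = (α₁ + 2α₂)·DIC
At pH 7.17: [H⁺]/K1 = 10^-1.20 = 0.063096, K2/[H⁺] = 10^-1.88 = 0.013183
α₁ = 1/(1 + 0.063096 + 0.013183) = 1/1.0763 = 0.9291; α₂ = α₁·K2/[H⁺] = 0.01225
α₁ + 2α₂ = 0.9536
CA = 0.9536 × 5.29 = 5.04 mmol/kg

CA = 5.04 mmol/kg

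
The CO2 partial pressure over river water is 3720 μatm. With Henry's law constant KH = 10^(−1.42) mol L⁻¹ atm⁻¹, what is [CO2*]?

[CO2*] = 141 μmol/L

KH = 10^(−1.42) = 3.802×10^-2 mol L⁻¹ atm⁻¹
[CO2*] = KH · pCO2 = 3.802×10^-2 × 3720×10^-6 atm = 1.41×10^-4 mol/L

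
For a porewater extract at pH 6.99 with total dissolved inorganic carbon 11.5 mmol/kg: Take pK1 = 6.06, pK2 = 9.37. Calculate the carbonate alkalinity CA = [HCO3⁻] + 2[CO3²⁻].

CA = [HCO3⁻] + 2[CO3²⁻] = (α₁ + 2α₂)·DIC
At pH 6.99: [H⁺]/K1 = 10^-0.93 = 0.11749, K2/[H⁺] = 10^-2.38 = 0.0041687
α₁ = 1/(1 + 0.11749 + 0.0041687) = 1/1.1217 = 0.8915; α₂ = α₁·K2/[H⁺] = 0.003717
α₁ + 2α₂ = 0.8990
CA = 0.8990 × 11.5 = 10.3 mmol/kg

CA = 10.3 mmol/kg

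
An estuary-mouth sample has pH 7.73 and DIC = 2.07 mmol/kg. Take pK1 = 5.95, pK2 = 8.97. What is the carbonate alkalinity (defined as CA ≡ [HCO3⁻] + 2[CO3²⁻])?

CA = [HCO3⁻] + 2[CO3²⁻] = (α₁ + 2α₂)·DIC
At pH 7.73: [H⁺]/K1 = 10^-1.78 = 0.016596, K2/[H⁺] = 10^-1.24 = 0.057544
α₁ = 1/(1 + 0.016596 + 0.057544) = 1/1.0741 = 0.9310; α₂ = α₁·K2/[H⁺] = 0.05357
α₁ + 2α₂ = 1.0381
CA = 1.0381 × 2.07 = 2.15 mmol/kg

CA = 2.15 mmol/kg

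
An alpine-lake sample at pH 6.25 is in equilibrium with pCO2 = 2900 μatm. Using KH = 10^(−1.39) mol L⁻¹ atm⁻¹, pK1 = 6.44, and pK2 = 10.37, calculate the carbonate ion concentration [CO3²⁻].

[CO2*] = KH · pCO2 = 10^(−1.39) × 2900×10^-6 = 1.181×10^-4 mol/L
α₀ = 1/(1 + K1/[H⁺] + K1K2/[H⁺]²) = 1/(1 + 10^-0.19 + 10^-4.31) = 0.6076
DIC = [CO2*]/α₀ = 1.181×10^-4 / 0.6076 = 0.1944 mmol/L
[CO3²⁻] = α₂·DIC; α₂ = 2.976×10^-5, so [CO3²⁻] = 2.976×10^-5 × 0.1944 = 5.79×10^-6 mmol/L = 0.00579 μmol/L

[CO3²⁻] = 0.00579 μmol/L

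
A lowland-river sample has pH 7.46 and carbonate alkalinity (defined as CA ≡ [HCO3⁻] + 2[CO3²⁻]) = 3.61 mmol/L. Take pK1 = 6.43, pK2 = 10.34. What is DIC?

DIC = 3.94 mmol/L

CA = [HCO3⁻] + 2[CO3²⁻] = (α₁ + 2α₂)·DIC
At pH 7.46: [H⁺]/K1 = 10^-1.03 = 0.093325, K2/[H⁺] = 10^-2.88 = 0.0013183
α₁ = 1/(1 + 0.093325 + 0.0013183) = 1/1.0946 = 0.9135; α₂ = α₁·K2/[H⁺] = 0.001204
α₁ + 2α₂ = 0.9159
DIC = CA / (α₁ + 2α₂) = 3.61 / 0.9159 = 3.94 mmol/L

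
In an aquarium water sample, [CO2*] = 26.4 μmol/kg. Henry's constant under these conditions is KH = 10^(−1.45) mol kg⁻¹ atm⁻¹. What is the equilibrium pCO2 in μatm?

KH = 10^(−1.45) = 3.548×10^-2 mol kg⁻¹ atm⁻¹
pCO2 = [CO2*]/KH = 26.4×10^-6 / 3.548×10^-2 = 7.44×10^-4 atm = 744 μatm

pCO2 = 744 μatm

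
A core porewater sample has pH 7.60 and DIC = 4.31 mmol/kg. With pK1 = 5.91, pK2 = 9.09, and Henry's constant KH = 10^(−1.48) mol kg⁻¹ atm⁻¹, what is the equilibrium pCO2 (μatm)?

α₀ = 1 / (1 + K1/[H⁺] + K1K2/[H⁺]²) = 1 / (1 + 10^+1.69 + 10^+0.20)
   = 1 / (1 + 48.978 + 1.5849) = 1/51.563 = 0.01939
[CO2*] = α₀ × DIC = 0.01939 × 4.31 = 0.08359 mmol/kg
pCO2 = [CO2*]/KH = 8.359×10^-5 / 3.311×10^-2 = 2520 μatm

pCO2 = 2520 μatm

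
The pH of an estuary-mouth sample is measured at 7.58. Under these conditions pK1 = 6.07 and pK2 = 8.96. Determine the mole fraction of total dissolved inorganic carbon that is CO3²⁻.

α₂ = 1 / (1 + [H⁺]/K2 + [H⁺]²/(K1K2)) = 1 / (1 + 10^+1.38 + 10^-0.13)
   = 1 / (1 + 23.988 + 0.74131) = 1/25.730 = 0.03887

α₂ = 0.0389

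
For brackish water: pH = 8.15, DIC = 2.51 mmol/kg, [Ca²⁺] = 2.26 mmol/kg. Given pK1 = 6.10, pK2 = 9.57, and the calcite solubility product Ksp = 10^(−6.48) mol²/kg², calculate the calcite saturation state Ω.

α₂ = 1 / (1 + [H⁺]/K2 + [H⁺]²/(K1K2)) = 1 / (1 + 10^+1.42 + 10^-0.63)
   = 1 / (1 + 26.303 + 0.23442) = 1/27.537 = 0.03631
[CO3²⁻] = α₂ × DIC = 0.03631 × 2.51 = 0.09115 mmol/kg
Ksp = 10^(−6.48) = 3.311×10^-7
Ω = [Ca²⁺][CO3²⁻]/Ksp = (2.26×10^-3)(9.115×10^-5) / 3.311×10^-7 = 0.622

Ω = 0.622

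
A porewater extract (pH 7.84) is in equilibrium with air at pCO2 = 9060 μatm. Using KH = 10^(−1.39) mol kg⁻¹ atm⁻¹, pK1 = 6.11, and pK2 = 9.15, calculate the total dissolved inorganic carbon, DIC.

[CO2*] = KH · pCO2 = 10^(−1.39) × 9060×10^-6 = 3.691×10^-4 mol/kg
α₀ = 1/(1 + K1/[H⁺] + K1K2/[H⁺]²) = 1/(1 + 10^+1.73 + 10^+0.42) = 0.01744
DIC = [CO2*]/α₀ = 3.691×10^-4 / 0.01744 = 21.2 mmol/kg

DIC = 21.2 mmol/kg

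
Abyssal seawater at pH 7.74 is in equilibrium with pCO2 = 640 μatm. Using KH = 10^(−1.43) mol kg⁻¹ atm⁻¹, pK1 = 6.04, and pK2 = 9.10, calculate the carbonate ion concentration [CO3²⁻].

[CO3²⁻] = 0.0520 mmol/kg

[CO2*] = KH · pCO2 = 10^(−1.43) × 640×10^-6 = 2.378×10^-5 mol/kg
α₀ = 1/(1 + K1/[H⁺] + K1K2/[H⁺]²) = 1/(1 + 10^+1.70 + 10^+0.34) = 0.01876
DIC = [CO2*]/α₀ = 2.378×10^-5 / 0.01876 = 1.268 mmol/kg
[CO3²⁻] = α₂·DIC; α₂ = 0.04104, so [CO3²⁻] = 0.04104 × 1.268 = 0.0520 mmol/kg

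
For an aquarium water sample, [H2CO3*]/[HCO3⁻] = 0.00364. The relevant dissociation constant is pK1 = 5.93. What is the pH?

pH = 8.37

From K1 = [H⁺][HCO3⁻]/[H2CO3*]:  pH = pK1 − log₁₀([H2CO3*]/[HCO3⁻])
log₁₀(0.00364) = -2.439
pH = 5.93 − (-2.439) = 8.37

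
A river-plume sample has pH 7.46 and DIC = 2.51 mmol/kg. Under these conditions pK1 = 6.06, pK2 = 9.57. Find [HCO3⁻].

[HCO3⁻] = 2.40 mmol/kg

α₁ = 1 / (1 + [H⁺]/K1 + K2/[H⁺]) = 1 / (1 + 10^-1.40 + 10^-2.11)
   = 1 / (1 + 0.039811 + 0.0077625) = 1/1.0476 = 0.9546
[HCO3⁻] = α₁ × DIC = 0.9546 × 2.51 = 2.40 mmol/kg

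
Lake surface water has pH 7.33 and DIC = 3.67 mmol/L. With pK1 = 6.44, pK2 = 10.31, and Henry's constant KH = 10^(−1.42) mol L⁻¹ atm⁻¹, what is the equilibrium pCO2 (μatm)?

α₀ = 1 / (1 + K1/[H⁺] + K1K2/[H⁺]²) = 1 / (1 + 10^+0.89 + 10^-2.09)
   = 1 / (1 + 7.7625 + 0.0081283) = 1/8.7706 = 0.1140
[CO2*] = α₀ × DIC = 0.1140 × 3.67 = 0.4184 mmol/L
pCO2 = [CO2*]/KH = 4.184×10^-4 / 3.802×10^-2 = 1.10×10^4 μatm

pCO2 = 1.10×10^4 μatm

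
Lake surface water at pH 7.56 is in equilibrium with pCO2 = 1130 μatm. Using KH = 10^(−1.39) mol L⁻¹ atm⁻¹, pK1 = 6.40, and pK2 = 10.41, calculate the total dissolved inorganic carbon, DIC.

[CO2*] = KH · pCO2 = 10^(−1.39) × 1130×10^-6 = 4.603×10^-5 mol/L
α₀ = 1/(1 + K1/[H⁺] + K1K2/[H⁺]²) = 1/(1 + 10^+1.16 + 10^-1.69) = 0.06462
DIC = [CO2*]/α₀ = 4.603×10^-5 / 0.06462 = 0.712 mmol/L

DIC = 0.712 mmol/L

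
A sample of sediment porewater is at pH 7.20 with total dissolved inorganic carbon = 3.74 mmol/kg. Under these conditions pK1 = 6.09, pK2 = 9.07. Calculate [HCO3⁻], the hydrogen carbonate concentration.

α₁ = 1 / (1 + [H⁺]/K1 + K2/[H⁺]) = 1 / (1 + 10^-1.11 + 10^-1.87)
   = 1 / (1 + 0.077625 + 0.013490) = 1/1.0911 = 0.9165
[HCO3⁻] = α₁ × DIC = 0.9165 × 3.74 = 3.43 mmol/kg

[HCO3⁻] = 3.43 mmol/kg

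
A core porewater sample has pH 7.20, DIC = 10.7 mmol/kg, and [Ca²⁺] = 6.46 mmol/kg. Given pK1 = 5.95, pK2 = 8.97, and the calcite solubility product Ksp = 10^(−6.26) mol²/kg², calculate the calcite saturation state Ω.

Ω = 1.99

α₂ = 1 / (1 + [H⁺]/K2 + [H⁺]²/(K1K2)) = 1 / (1 + 10^+1.77 + 10^+0.52)
   = 1 / (1 + 58.884 + 3.3113) = 1/63.196 = 0.01582
[CO3²⁻] = α₂ × DIC = 0.01582 × 10.7 = 0.1693 mmol/kg
Ksp = 10^(−6.26) = 5.495×10^-7
Ω = [Ca²⁺][CO3²⁻]/Ksp = (6.46×10^-3)(1.693×10^-4) / 5.495×10^-7 = 1.99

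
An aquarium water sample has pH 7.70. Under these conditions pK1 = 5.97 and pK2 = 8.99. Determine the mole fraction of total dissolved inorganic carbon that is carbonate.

α₂ = 1 / (1 + [H⁺]/K2 + [H⁺]²/(K1K2)) = 1 / (1 + 10^+1.29 + 10^-0.44)
   = 1 / (1 + 19.498 + 0.36308) = 1/20.862 = 0.04794

α₂ = 0.0479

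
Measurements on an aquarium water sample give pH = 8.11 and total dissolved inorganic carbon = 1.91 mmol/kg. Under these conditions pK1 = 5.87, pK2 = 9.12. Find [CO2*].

α₀ = 1 / (1 + K1/[H⁺] + K1K2/[H⁺]²) = 1 / (1 + 10^+2.24 + 10^+1.23)
   = 1 / (1 + 173.78 + 16.982) = 1/191.76 = 0.005215
[CO2*] = α₀ × DIC = 0.005215 × 1.91 = 0.00996 mmol/kg = 9.96 μmol/kg

[CO2*] = 9.96 μmol/kg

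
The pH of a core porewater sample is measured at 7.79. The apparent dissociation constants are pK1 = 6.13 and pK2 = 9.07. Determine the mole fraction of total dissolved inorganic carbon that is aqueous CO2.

α₀ = 1 / (1 + K1/[H⁺] + K1K2/[H⁺]²) = 1 / (1 + 10^+1.66 + 10^+0.38)
   = 1 / (1 + 45.709 + 2.3988) = 1/49.108 = 0.02036

α₀ = 0.0204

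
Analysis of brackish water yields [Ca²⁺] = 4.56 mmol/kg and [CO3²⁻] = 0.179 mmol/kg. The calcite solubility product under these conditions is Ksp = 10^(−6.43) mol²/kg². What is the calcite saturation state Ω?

Ksp = 10^(−6.43) = 3.715×10^-7
Ω = [Ca²⁺][CO3²⁻]/Ksp = (4.56×10^-3)(0.179×10^-3) / 3.715×10^-7 = 2.20

Ω = 2.20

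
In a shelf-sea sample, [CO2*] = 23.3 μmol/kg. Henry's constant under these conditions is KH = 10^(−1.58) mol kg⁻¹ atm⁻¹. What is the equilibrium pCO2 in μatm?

pCO2 = 886 μatm

KH = 10^(−1.58) = 2.630×10^-2 mol kg⁻¹ atm⁻¹
pCO2 = [CO2*]/KH = 23.3×10^-6 / 2.630×10^-2 = 8.86×10^-4 atm = 886 μatm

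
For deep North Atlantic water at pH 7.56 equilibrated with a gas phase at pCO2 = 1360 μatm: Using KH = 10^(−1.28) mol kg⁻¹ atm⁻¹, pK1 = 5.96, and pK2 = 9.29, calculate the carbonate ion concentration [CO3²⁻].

[CO3²⁻] = 0.0529 mmol/kg

[CO2*] = KH · pCO2 = 10^(−1.28) × 1360×10^-6 = 7.137×10^-5 mol/kg
α₀ = 1/(1 + K1/[H⁺] + K1K2/[H⁺]²) = 1/(1 + 10^+1.60 + 10^-0.13) = 0.02407
DIC = [CO2*]/α₀ = 7.137×10^-5 / 0.02407 = 2.966 mmol/kg
[CO3²⁻] = α₂·DIC; α₂ = 0.01784, so [CO3²⁻] = 0.01784 × 2.966 = 0.0529 mmol/kg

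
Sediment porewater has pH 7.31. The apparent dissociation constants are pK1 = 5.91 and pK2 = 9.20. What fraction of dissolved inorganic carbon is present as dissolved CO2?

α₀ = 0.0378

α₀ = 1 / (1 + K1/[H⁺] + K1K2/[H⁺]²) = 1 / (1 + 10^+1.40 + 10^-0.49)
   = 1 / (1 + 25.119 + 0.32359) = 1/26.442 = 0.03782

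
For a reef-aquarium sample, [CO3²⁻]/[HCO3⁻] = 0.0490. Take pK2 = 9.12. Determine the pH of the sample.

pH = 7.81

From K2 = [H⁺][CO3²⁻]/[HCO3⁻]:  pH = pK2 + log₁₀([CO3²⁻]/[HCO3⁻])
log₁₀(0.0490) = -1.310
pH = 9.12 + (-1.310) = 7.81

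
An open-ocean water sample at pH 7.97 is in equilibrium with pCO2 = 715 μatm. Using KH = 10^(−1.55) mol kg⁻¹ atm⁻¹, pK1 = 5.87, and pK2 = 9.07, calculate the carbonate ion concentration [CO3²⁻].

[CO3²⁻] = 0.202 mmol/kg

[CO2*] = KH · pCO2 = 10^(−1.55) × 715×10^-6 = 2.015×10^-5 mol/kg
α₀ = 1/(1 + K1/[H⁺] + K1K2/[H⁺]²) = 1/(1 + 10^+2.10 + 10^+1.00) = 0.007305
DIC = [CO2*]/α₀ = 2.015×10^-5 / 0.007305 = 2.759 mmol/kg
[CO3²⁻] = α₂·DIC; α₂ = 0.07305, so [CO3²⁻] = 0.07305 × 2.759 = 0.202 mmol/kg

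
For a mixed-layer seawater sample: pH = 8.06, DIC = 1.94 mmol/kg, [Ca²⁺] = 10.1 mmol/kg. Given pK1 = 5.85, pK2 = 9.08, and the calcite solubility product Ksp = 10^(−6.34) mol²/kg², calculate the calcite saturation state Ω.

Ω = 3.72

α₂ = 1 / (1 + [H⁺]/K2 + [H⁺]²/(K1K2)) = 1 / (1 + 10^+1.02 + 10^-1.19)
   = 1 / (1 + 10.471 + 0.064565) = 1/11.536 = 0.08669
[CO3²⁻] = α₂ × DIC = 0.08669 × 1.94 = 0.1682 mmol/kg
Ksp = 10^(−6.34) = 4.571×10^-7
Ω = [Ca²⁺][CO3²⁻]/Ksp = (10.1×10^-3)(1.682×10^-4) / 4.571×10^-7 = 3.72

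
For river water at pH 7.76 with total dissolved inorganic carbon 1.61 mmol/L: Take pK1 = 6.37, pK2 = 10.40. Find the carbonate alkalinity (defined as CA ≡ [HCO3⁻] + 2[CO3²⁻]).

CA = [HCO3⁻] + 2[CO3²⁻] = (α₁ + 2α₂)·DIC
At pH 7.76: [H⁺]/K1 = 10^-1.39 = 0.040738, K2/[H⁺] = 10^-2.64 = 0.0022909
α₁ = 1/(1 + 0.040738 + 0.0022909) = 1/1.0430 = 0.9587; α₂ = α₁·K2/[H⁺] = 0.002196
α₁ + 2α₂ = 0.9631
CA = 0.9631 × 1.61 = 1.55 mmol/L

CA = 1.55 mmol/L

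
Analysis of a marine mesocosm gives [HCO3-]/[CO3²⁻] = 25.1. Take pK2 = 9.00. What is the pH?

pH = 7.60

From K2 = [H⁺][CO3²⁻]/[HCO3-]:  pH = pK2 − log₁₀([HCO3-]/[CO3²⁻])
log₁₀(25.1) = +1.400
pH = 9.00 − (+1.400) = 7.60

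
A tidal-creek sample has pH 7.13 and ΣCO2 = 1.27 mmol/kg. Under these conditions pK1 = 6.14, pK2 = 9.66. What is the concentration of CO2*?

[CO2*] = 0.118 mmol/kg

α₀ = 1 / (1 + K1/[H⁺] + K1K2/[H⁺]²) = 1 / (1 + 10^+0.99 + 10^-1.54)
   = 1 / (1 + 9.7724 + 0.028840) = 1/10.801 = 0.09258
[CO2*] = α₀ × DIC = 0.09258 × 1.27 = 0.118 mmol/kg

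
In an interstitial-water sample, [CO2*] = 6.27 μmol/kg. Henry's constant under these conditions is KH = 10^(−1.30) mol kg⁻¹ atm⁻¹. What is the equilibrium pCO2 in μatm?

KH = 10^(−1.30) = 5.012×10^-2 mol kg⁻¹ atm⁻¹
pCO2 = [CO2*]/KH = 6.27×10^-6 / 5.012×10^-2 = 1.25×10^-4 atm = 125 μatm

pCO2 = 125 μatm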